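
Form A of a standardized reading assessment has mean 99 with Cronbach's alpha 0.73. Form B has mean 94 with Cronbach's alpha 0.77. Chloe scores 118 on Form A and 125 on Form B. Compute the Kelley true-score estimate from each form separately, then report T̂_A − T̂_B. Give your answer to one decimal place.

T̂_A = 0.73(118) + 0.27(99) = 112.870
T̂_B = 0.77(125) + 0.23(94) = 117.870
T̂_A − T̂_B = -5.000

-5.0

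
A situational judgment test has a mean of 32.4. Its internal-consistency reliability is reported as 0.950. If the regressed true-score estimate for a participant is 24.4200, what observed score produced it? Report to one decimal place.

T̂ = ρX + (1 − ρ)μ  ⇒  X = (T̂ − (1 − ρ)μ) / ρ
X = (24.4200 − 0.050 × 32.4) / 0.950 = (24.4200 − 1.6200) / 0.950 = 22.8000 / 0.950 = 24.000

24.0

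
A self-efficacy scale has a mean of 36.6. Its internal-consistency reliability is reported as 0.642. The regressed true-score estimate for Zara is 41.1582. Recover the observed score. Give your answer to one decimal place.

43.7

T̂ = ρX + (1 − ρ)μ  ⇒  X = (T̂ − (1 − ρ)μ) / ρ
X = (41.1582 − 0.358 × 36.6) / 0.642 = (41.1582 − 13.1028) / 0.642 = 28.0554 / 0.642 = 43.700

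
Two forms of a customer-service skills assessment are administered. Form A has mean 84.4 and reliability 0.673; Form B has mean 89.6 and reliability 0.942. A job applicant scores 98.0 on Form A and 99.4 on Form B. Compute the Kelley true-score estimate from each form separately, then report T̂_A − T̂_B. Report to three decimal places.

-5.279

T̂_A = 0.673(98.0) + 0.327(84.4) = 93.55280
T̂_B = 0.942(99.4) + 0.058(89.6) = 98.83160
T̂_A − T̂_B = -5.27880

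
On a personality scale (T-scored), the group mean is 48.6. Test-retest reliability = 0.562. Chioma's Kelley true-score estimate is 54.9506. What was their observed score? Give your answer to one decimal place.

T̂ = ρX + (1 − ρ)μ  ⇒  X = (T̂ − (1 − ρ)μ) / ρ
X = (54.9506 − 0.438 × 48.6) / 0.562 = (54.9506 − 21.2868) / 0.562 = 33.6638 / 0.562 = 59.900

59.9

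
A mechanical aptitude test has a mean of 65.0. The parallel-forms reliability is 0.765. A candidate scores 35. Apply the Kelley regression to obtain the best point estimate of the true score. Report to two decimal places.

T̂ = 0.765(35) + 0.235(65.0) = 26.775 + 15.2750 = 42.050 → 42.05

42.05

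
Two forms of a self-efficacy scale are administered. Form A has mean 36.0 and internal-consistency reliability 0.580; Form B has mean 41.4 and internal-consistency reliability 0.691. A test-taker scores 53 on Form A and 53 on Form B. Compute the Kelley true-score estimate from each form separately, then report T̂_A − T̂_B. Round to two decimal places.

-3.56

T̂_A = 0.580(53) + 0.420(36.0) = 45.8600
T̂_B = 0.691(53) + 0.309(41.4) = 49.4156
T̂_A − T̂_B = -3.5556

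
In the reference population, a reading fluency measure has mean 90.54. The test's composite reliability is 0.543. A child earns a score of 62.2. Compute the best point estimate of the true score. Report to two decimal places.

T̂ = 0.543(62.2) + 0.457(90.54) = 33.7746 + 41.37678 = 75.151 → 75.15

75.15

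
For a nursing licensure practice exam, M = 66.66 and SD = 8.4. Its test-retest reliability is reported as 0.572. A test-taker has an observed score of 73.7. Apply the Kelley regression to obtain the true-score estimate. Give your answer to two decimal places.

70.69

Weight the observed score by reliability and the mean by (1 − reliability): T̂ = 0.572·73.7 + 0.428·66.66 = 42.1564 + 28.53048 = 70.687.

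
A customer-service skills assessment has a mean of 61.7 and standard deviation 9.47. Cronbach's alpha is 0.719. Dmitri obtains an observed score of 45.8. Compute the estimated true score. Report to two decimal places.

50.27

T̂ = ρX + (1 − ρ)μ
  = 0.719 × 45.8 + 0.281 × 61.7
  = 32.9302 + 17.3377
  = 50.268
  ≈ 50.27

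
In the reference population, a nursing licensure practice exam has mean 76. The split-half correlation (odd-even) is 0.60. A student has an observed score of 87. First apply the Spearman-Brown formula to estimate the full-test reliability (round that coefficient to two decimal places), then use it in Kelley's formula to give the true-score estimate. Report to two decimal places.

84.25

Spearman-Brown: ρ = 2r/(1 + r) = 2(0.60)/(1 + 0.60) = 1.200/1.60 = 0.7500 → 0.75
Regress the observed score toward the mean by the unreliability: T̂ = 0.75·87 + 0.25·76 = 65.25 + 19.00 = 84.250.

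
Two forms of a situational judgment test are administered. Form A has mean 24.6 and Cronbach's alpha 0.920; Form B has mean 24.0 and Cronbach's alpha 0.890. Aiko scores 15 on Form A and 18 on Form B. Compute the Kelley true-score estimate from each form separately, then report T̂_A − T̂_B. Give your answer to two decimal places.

-2.89

T̂_A = 0.920(15) + 0.080(24.6) = 15.7680
T̂_B = 0.890(18) + 0.110(24.0) = 18.6600
T̂_A − T̂_B = -2.8920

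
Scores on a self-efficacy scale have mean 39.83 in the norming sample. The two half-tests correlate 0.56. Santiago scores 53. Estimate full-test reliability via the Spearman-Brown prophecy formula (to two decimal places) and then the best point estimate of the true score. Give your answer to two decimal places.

Spearman-Brown: ρ = 2r/(1 + r) = 2(0.56)/(1 + 0.56) = 1.120/1.56 = 0.7179 → 0.72
T̂ = 0.72(53) + 0.28(39.83) = 38.16 + 11.1524 = 49.312 → 49.31

49.31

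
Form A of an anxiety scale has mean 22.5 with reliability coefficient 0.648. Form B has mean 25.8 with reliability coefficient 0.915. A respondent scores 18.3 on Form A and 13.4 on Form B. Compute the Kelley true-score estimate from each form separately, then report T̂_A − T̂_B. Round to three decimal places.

5.324

T̂_A = 0.648(18.3) + 0.352(22.5) = 19.77840
T̂_B = 0.915(13.4) + 0.085(25.8) = 14.45400
T̂_A − T̂_B = 5.32440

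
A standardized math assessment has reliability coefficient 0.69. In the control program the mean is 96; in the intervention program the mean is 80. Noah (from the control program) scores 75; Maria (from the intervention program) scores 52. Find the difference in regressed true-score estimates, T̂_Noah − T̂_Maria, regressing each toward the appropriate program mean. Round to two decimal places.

T̂_Noah = 0.69(75) + 0.31(96) = 81.5100
T̂_Maria = 0.69(52) + 0.31(80) = 60.6800
Difference = 81.5100 − 60.6800 = 20.8300

20.83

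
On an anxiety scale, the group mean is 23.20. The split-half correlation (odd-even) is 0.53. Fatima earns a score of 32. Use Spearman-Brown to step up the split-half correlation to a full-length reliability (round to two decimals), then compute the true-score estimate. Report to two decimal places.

29.27

Spearman-Brown: ρ = 2r/(1 + r) = 2(0.53)/(1 + 0.53) = 1.060/1.53 = 0.6928 → 0.69
T̂ = 0.69(32) + 0.31(23.20) = 22.08 + 7.1920 = 29.272 → 29.27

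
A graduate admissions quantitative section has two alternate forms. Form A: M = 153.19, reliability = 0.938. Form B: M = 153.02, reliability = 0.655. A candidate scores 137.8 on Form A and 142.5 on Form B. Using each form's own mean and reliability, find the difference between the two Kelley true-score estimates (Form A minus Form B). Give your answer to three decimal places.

-7.375

T̂_A = 0.938(137.8) + 0.062(153.19) = 138.75418
T̂_B = 0.655(142.5) + 0.345(153.02) = 146.12940
T̂_A − T̂_B = -7.37522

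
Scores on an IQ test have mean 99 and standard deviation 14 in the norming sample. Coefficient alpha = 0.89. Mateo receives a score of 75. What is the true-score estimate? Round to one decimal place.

77.6

T̂ = ρX + (1 − ρ)μ
  = 0.89 × 75 + 0.11 × 99
  = 66.75 + 10.89
  = 77.64
  ≈ 77.6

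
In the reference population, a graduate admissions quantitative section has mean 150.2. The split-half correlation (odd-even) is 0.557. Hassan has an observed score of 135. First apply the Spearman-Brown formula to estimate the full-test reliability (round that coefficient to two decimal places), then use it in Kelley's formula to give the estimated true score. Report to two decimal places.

Spearman-Brown: ρ = 2r/(1 + r) = 2(0.557)/(1 + 0.557) = 1.1140/1.557 = 0.7155 → 0.72
Regress the observed score toward the mean by the unreliability: T̂ = 0.72·135 + 0.28·150.2 = 97.20 + 42.056 = 139.256.

139.26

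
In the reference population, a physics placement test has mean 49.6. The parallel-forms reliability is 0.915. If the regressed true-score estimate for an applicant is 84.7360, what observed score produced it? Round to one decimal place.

T̂ = ρX + (1 − ρ)μ  ⇒  X = (T̂ − (1 − ρ)μ) / ρ
X = (84.7360 − 0.085 × 49.6) / 0.915 = (84.7360 − 4.2160) / 0.915 = 80.5200 / 0.915 = 88.000

88.0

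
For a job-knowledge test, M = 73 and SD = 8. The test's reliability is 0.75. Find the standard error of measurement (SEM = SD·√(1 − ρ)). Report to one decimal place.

4.0

SEM = SD · √(1 − ρ) = 8 × √0.25 = 8 × 0.5000 = 4.000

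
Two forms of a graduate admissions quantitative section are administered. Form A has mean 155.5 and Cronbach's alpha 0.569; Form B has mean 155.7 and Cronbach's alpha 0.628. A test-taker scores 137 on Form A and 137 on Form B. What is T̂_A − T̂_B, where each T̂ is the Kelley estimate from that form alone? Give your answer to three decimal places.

T̂_A = 0.569(137) + 0.431(155.5) = 144.97350
T̂_B = 0.628(137) + 0.372(155.7) = 143.95640
T̂_A − T̂_B = 1.01710

1.017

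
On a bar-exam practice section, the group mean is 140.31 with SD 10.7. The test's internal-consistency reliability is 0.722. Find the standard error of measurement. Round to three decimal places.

SEM = SD · √(1 − ρ) = 10.7 × √0.278 = 10.7 × 0.5273 = 5.6417

5.642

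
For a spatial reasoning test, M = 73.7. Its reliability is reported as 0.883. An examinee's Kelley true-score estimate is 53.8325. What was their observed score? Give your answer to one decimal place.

T̂ = ρX + (1 − ρ)μ  ⇒  X = (T̂ − (1 − ρ)μ) / ρ
X = (53.8325 − 0.117 × 73.7) / 0.883 = (53.8325 − 8.6229) / 0.883 = 45.2096 / 0.883 = 51.200

51.2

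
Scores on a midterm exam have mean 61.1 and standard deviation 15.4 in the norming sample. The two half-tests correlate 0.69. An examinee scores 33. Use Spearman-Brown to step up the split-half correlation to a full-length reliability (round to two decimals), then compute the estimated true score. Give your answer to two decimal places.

38.06

Spearman-Brown: ρ = 2r/(1 + r) = 2(0.69)/(1 + 0.69) = 1.380/1.69 = 0.8166 → 0.82
T̂ = ρX + (1 − ρ)μ
  = 0.82 × 33 + 0.18 × 61.1
  = 27.06 + 10.998
  = 38.058
  ≈ 38.06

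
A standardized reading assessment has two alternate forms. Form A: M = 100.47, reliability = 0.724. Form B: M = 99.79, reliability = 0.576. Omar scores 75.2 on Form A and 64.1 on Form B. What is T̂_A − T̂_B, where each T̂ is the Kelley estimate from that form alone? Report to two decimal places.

2.94

T̂_A = 0.724(75.2) + 0.276(100.47) = 82.1745
T̂_B = 0.576(64.1) + 0.424(99.79) = 79.2326
T̂_A − T̂_B = 2.9420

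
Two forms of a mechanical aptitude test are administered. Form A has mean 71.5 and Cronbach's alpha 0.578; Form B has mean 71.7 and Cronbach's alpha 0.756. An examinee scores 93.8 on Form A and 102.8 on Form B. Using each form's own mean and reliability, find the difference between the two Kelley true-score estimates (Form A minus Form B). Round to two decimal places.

T̂_A = 0.578(93.8) + 0.422(71.5) = 84.3894
T̂_B = 0.756(102.8) + 0.244(71.7) = 95.2116
T̂_A − T̂_B = -10.8222

-10.82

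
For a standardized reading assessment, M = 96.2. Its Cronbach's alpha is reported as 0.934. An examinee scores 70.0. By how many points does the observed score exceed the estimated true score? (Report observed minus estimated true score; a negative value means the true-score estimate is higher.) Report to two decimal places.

-1.73

T̂ = ρX + (1 − ρ)μ
  = 0.934 × 70.0 + 0.066 × 96.2
  = 65.3800 + 6.3492
  = 71.7292
  ≈ 71.729
X − T̂ = 70.0 − 71.729 = -1.729 → -1.73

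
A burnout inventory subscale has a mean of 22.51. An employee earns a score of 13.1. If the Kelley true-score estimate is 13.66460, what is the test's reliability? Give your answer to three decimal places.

T̂ = ρX + (1 − ρ)μ  ⇒  T̂ − μ = ρ(X − μ)
ρ = (T̂ − μ)/(X − μ) = (13.66460 − 22.51) / (13.1 − 22.51) = -8.84540 / -9.41 = 0.94000

0.940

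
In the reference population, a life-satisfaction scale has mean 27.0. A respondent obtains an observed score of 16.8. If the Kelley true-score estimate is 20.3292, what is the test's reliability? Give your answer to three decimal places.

0.654

T̂ = ρX + (1 − ρ)μ  ⇒  T̂ − μ = ρ(X − μ)
ρ = (T̂ − μ)/(X − μ) = (20.3292 − 27.0) / (16.8 − 27.0) = -6.6708 / -10.2 = 0.65400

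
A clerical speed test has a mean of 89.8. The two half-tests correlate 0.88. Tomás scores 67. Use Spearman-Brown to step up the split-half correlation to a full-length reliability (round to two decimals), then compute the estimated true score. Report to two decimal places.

68.37

Spearman-Brown: ρ = 2r/(1 + r) = 2(0.88)/(1 + 0.88) = 1.760/1.88 = 0.9362 → 0.94
T̂ = 0.94(67) + 0.06(89.8) = 62.98 + 5.388 = 68.368 → 68.37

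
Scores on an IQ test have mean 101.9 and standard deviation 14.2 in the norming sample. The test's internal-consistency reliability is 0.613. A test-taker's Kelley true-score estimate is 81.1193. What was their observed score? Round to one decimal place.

T̂ = ρX + (1 − ρ)μ  ⇒  X = (T̂ − (1 − ρ)μ) / ρ
X = (81.1193 − 0.387 × 101.9) / 0.613 = (81.1193 − 39.4353) / 0.613 = 41.6840 / 0.613 = 68.000

68.0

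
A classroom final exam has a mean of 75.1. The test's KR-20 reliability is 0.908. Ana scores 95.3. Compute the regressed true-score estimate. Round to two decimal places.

93.44

T̂ = ρX + (1 − ρ)μ
  = 0.908 × 95.3 + 0.092 × 75.1
  = 86.5324 + 6.9092
  = 93.442
  ≈ 93.44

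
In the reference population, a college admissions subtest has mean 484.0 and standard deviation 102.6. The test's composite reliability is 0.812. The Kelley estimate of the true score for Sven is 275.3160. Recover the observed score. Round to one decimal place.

T̂ = ρX + (1 − ρ)μ  ⇒  X = (T̂ − (1 − ρ)μ) / ρ
X = (275.3160 − 0.188 × 484.0) / 0.812 = (275.3160 − 90.9920) / 0.812 = 184.3240 / 0.812 = 227.000

227.0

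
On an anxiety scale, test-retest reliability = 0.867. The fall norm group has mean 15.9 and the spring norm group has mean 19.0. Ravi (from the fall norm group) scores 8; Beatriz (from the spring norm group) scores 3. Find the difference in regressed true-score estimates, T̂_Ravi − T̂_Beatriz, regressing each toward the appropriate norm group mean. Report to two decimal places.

T̂_Ravi = 0.867(8) + 0.133(15.9) = 9.0507
T̂_Beatriz = 0.867(3) + 0.133(19.0) = 5.1280
Difference = 9.0507 − 5.1280 = 3.9227

3.92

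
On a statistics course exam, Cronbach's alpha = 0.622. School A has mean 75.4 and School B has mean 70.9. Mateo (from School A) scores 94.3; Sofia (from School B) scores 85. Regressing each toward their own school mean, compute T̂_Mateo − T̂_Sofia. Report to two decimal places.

T̂_Mateo = 0.622(94.3) + 0.378(75.4) = 87.1558
T̂_Sofia = 0.622(85) + 0.378(70.9) = 79.6702
Difference = 87.1558 − 79.6702 = 7.4856

7.49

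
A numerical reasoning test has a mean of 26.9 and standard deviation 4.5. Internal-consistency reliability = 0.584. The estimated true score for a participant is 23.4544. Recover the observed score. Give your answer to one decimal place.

21.0

T̂ = ρX + (1 − ρ)μ  ⇒  X = (T̂ − (1 − ρ)μ) / ρ
X = (23.4544 − 0.416 × 26.9) / 0.584 = (23.4544 − 11.1904) / 0.584 = 12.2640 / 0.584 = 21.000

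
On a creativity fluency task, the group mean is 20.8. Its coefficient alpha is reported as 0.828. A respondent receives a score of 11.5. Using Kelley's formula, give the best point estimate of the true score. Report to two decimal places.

13.10

T̂ = ρX + (1 − ρ)μ
  = 0.828 × 11.5 + 0.172 × 20.8
  = 9.5220 + 3.5776
  = 13.100
  ≈ 13.10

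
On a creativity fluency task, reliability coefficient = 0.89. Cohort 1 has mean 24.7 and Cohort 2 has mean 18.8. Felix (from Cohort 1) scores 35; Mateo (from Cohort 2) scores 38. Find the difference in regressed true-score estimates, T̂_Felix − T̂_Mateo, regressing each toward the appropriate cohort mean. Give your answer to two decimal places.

-2.02

T̂_Felix = 0.89(35) + 0.11(24.7) = 33.8670
T̂_Mateo = 0.89(38) + 0.11(18.8) = 35.8880
Difference = 33.8670 − 35.8880 = -2.0210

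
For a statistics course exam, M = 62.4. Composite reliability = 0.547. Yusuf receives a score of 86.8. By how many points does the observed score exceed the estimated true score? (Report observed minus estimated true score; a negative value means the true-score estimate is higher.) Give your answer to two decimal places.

T̂ = ρX + (1 − ρ)μ
  = 0.547 × 86.8 + 0.453 × 62.4
  = 47.4796 + 28.2672
  = 75.7468
  ≈ 75.747
X − T̂ = 86.8 − 75.747 = 11.053 → 11.05

11.05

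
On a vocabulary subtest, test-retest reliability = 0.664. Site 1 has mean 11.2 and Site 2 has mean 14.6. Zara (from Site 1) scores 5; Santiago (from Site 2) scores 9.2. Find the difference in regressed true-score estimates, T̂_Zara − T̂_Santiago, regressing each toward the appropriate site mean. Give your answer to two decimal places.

T̂_Zara = 0.664(5) + 0.336(11.2) = 7.0832
T̂_Santiago = 0.664(9.2) + 0.336(14.6) = 11.0144
Difference = 7.0832 − 11.0144 = -3.9312

-3.93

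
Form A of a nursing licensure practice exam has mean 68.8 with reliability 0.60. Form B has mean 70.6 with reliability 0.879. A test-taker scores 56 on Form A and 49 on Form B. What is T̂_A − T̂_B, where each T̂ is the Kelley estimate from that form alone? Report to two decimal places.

9.51

T̂_A = 0.60(56) + 0.40(68.8) = 61.1200
T̂_B = 0.879(49) + 0.121(70.6) = 51.6136
T̂_A − T̂_B = 9.5064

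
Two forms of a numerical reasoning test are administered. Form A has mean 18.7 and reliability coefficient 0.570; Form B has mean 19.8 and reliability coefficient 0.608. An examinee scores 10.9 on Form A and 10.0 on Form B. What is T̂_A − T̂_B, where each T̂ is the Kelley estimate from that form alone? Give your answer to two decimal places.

0.41

T̂_A = 0.570(10.9) + 0.430(18.7) = 14.2540
T̂_B = 0.608(10.0) + 0.392(19.8) = 13.8416
T̂_A − T̂_B = 0.4124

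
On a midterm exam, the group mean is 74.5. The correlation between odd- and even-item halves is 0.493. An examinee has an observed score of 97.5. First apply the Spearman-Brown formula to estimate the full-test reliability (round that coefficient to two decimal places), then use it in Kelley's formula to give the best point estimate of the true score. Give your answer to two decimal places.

89.68

Spearman-Brown: ρ = 2r/(1 + r) = 2(0.493)/(1 + 0.493) = 0.9860/1.493 = 0.6604 → 0.66
T̂ = ρX + (1 − ρ)μ
  = 0.66 × 97.5 + 0.34 × 74.5
  = 64.350 + 25.330
  = 89.680
  ≈ 89.68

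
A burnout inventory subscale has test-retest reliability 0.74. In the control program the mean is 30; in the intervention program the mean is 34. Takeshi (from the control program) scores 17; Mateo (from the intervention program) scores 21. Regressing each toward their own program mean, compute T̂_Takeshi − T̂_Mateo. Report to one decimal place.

T̂_Takeshi = 0.74(17) + 0.26(30) = 20.380
T̂_Mateo = 0.74(21) + 0.26(34) = 24.380
Difference = 20.380 − 24.380 = -4.000

-4.0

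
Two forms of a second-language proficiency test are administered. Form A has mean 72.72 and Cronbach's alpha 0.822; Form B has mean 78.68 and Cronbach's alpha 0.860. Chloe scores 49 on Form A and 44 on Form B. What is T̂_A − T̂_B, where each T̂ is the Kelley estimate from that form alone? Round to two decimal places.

T̂_A = 0.822(49) + 0.178(72.72) = 53.2222
T̂_B = 0.860(44) + 0.140(78.68) = 48.8552
T̂_A − T̂_B = 4.3670

4.37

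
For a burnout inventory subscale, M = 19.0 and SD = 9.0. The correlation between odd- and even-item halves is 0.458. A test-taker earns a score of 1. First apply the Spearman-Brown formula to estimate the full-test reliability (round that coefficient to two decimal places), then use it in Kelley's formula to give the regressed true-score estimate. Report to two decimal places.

7.66

Spearman-Brown: ρ = 2r/(1 + r) = 2(0.458)/(1 + 0.458) = 0.9160/1.458 = 0.6283 → 0.63
T̂ = 0.63(1) + 0.37(19.0) = 0.63 + 7.030 = 7.660 → 7.66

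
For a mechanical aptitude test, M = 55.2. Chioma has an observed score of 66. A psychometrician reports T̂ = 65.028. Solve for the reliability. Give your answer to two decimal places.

0.91

T̂ = ρX + (1 − ρ)μ  ⇒  T̂ − μ = ρ(X − μ)
ρ = (T̂ − μ)/(X − μ) = (65.028 − 55.2) / (66 − 55.2) = 9.828 / 10.8 = 0.9100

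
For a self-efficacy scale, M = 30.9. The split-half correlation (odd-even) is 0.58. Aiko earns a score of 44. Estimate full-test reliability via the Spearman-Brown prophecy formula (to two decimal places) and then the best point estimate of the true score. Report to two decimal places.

Spearman-Brown: ρ = 2r/(1 + r) = 2(0.58)/(1 + 0.58) = 1.160/1.58 = 0.7342 → 0.73
Regress the observed score toward the mean by the unreliability: T̂ = 0.73·44 + 0.27·30.9 = 32.12 + 8.343 = 40.463.

40.46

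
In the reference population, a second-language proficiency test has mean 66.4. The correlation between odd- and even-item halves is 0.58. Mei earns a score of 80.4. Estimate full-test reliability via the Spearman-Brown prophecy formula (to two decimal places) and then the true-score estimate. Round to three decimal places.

Spearman-Brown: ρ = 2r/(1 + r) = 2(0.58)/(1 + 0.58) = 1.160/1.58 = 0.7342 → 0.73
Regress the observed score toward the mean by the unreliability: T̂ = 0.73·80.4 + 0.27·66.4 = 58.692 + 17.928 = 76.6200.

76.620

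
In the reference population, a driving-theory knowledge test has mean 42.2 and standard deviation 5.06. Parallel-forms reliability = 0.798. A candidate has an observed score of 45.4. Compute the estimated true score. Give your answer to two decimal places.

44.75

Weight the observed score by reliability and the mean by (1 − reliability): T̂ = 0.798·45.4 + 0.202·42.2 = 36.2292 + 8.5244 = 44.754.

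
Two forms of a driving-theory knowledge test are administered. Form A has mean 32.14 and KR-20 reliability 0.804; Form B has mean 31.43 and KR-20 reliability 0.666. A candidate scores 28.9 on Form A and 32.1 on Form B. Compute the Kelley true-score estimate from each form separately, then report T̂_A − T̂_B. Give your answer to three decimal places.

T̂_A = 0.804(28.9) + 0.196(32.14) = 29.53504
T̂_B = 0.666(32.1) + 0.334(31.43) = 31.87622
T̂_A − T̂_B = -2.34118

-2.341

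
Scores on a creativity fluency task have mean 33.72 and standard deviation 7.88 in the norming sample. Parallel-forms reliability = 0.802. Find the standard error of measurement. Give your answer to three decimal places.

3.506

SEM = SD · √(1 − ρ) = 7.88 × √0.198 = 7.88 × 0.4450 = 3.5064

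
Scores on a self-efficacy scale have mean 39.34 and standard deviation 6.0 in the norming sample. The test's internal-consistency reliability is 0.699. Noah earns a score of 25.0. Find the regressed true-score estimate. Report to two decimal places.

T̂ = ρX + (1 − ρ)μ
  = 0.699 × 25.0 + 0.301 × 39.34
  = 17.4750 + 11.84134
  = 29.316
  ≈ 29.32

29.32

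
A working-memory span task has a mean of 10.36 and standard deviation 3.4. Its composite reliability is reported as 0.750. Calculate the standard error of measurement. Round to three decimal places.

1.700

SEM = SD · √(1 − ρ) = 3.4 × √0.250 = 3.4 × 0.5000 = 1.7000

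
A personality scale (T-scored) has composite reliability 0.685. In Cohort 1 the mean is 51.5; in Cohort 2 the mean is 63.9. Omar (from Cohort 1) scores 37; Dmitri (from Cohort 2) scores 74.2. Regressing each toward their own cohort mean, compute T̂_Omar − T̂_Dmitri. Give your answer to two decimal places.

-29.39

T̂_Omar = 0.685(37) + 0.315(51.5) = 41.5675
T̂_Dmitri = 0.685(74.2) + 0.315(63.9) = 70.9555
Difference = 41.5675 − 70.9555 = -29.3880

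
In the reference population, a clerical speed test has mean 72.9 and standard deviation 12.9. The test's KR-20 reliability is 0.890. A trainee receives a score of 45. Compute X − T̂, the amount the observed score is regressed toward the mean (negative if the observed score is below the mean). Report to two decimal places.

T̂ = ρX + (1 − ρ)μ
  = 0.890 × 45 + 0.110 × 72.9
  = 40.050 + 8.0190
  = 48.0690
  ≈ 48.069
X − T̂ = 45 − 48.069 = -3.069 → -3.07

-3.07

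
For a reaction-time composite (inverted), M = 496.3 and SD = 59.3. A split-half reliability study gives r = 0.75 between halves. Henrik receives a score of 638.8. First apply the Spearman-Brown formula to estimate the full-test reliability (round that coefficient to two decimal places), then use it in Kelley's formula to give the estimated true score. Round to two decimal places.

Spearman-Brown: ρ = 2r/(1 + r) = 2(0.75)/(1 + 0.75) = 1.500/1.75 = 0.8571 → 0.86
Weight the observed score by reliability and the mean by (1 − reliability): T̂ = 0.86·638.8 + 0.14·496.3 = 549.368 + 69.482 = 618.850.

618.85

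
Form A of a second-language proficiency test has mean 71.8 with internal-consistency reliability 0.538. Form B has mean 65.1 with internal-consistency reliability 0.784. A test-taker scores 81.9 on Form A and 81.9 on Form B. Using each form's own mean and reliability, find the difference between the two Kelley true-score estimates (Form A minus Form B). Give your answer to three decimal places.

T̂_A = 0.538(81.9) + 0.462(71.8) = 77.23380
T̂_B = 0.784(81.9) + 0.216(65.1) = 78.27120
T̂_A − T̂_B = -1.03740

-1.037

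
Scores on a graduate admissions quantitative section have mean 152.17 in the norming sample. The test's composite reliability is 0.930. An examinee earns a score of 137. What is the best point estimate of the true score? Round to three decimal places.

138.062

T̂ = ρX + (1 − ρ)μ
  = 0.930 × 137 + 0.070 × 152.17
  = 127.410 + 10.65190
  = 138.0619
  ≈ 138.062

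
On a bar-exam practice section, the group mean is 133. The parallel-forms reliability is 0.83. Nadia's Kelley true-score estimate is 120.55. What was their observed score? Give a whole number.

118

T̂ = ρX + (1 − ρ)μ  ⇒  X = (T̂ − (1 − ρ)μ) / ρ
X = (120.55 − 0.17 × 133) / 0.83 = (120.55 − 22.61) / 0.83 = 97.94 / 0.83 = 118.00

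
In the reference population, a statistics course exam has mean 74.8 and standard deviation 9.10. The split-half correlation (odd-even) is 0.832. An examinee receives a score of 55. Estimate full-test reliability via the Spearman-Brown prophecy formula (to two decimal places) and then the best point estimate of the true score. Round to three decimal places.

56.782

Spearman-Brown: ρ = 2r/(1 + r) = 2(0.832)/(1 + 0.832) = 1.6640/1.832 = 0.9083 → 0.91
T̂ = 0.91(55) + 0.09(74.8) = 50.05 + 6.732 = 56.7820 → 56.782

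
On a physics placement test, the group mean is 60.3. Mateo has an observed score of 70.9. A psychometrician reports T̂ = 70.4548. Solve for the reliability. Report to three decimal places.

0.958

T̂ = ρX + (1 − ρ)μ  ⇒  T̂ − μ = ρ(X − μ)
ρ = (T̂ − μ)/(X − μ) = (70.4548 − 60.3) / (70.9 − 60.3) = 10.1548 / 10.6 = 0.95800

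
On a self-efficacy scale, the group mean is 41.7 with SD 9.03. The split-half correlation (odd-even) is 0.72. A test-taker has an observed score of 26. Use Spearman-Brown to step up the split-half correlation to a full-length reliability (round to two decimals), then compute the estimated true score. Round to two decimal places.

28.51

Spearman-Brown: ρ = 2r/(1 + r) = 2(0.72)/(1 + 0.72) = 1.440/1.72 = 0.8372 → 0.84
T̂ = 0.84(26) + 0.16(41.7) = 21.84 + 6.672 = 28.512 → 28.51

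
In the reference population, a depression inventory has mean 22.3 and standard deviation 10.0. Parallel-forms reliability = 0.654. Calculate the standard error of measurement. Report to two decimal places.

5.88

SEM = SD · √(1 − ρ) = 10.0 × √0.346 = 10.0 × 0.5882 = 5.882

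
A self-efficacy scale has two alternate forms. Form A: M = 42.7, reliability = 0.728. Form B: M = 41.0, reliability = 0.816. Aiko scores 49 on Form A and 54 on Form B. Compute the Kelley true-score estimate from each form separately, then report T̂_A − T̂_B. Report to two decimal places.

-4.32

T̂_A = 0.728(49) + 0.272(42.7) = 47.2864
T̂_B = 0.816(54) + 0.184(41.0) = 51.6080
T̂_A − T̂_B = -4.3216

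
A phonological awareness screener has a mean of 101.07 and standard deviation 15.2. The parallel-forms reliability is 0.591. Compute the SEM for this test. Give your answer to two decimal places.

9.72

SEM = SD · √(1 − ρ) = 15.2 × √0.409 = 15.2 × 0.6395 = 9.721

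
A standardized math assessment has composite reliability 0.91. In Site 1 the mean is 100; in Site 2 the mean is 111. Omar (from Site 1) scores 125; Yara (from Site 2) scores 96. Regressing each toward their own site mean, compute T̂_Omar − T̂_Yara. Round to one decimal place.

25.4

T̂_Omar = 0.91(125) + 0.09(100) = 122.750
T̂_Yara = 0.91(96) + 0.09(111) = 97.350
Difference = 122.750 − 97.350 = 25.400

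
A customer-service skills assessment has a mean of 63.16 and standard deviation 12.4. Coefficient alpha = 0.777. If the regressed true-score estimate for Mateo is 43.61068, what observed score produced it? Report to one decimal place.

T̂ = ρX + (1 − ρ)μ  ⇒  X = (T̂ − (1 − ρ)μ) / ρ
X = (43.61068 − 0.223 × 63.16) / 0.777 = (43.61068 − 14.08468) / 0.777 = 29.52600 / 0.777 = 38.000

38.0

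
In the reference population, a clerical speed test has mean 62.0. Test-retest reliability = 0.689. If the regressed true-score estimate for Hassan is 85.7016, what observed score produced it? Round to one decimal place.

T̂ = ρX + (1 − ρ)μ  ⇒  X = (T̂ − (1 − ρ)μ) / ρ
X = (85.7016 − 0.311 × 62.0) / 0.689 = (85.7016 − 19.2820) / 0.689 = 66.4196 / 0.689 = 96.400

96.4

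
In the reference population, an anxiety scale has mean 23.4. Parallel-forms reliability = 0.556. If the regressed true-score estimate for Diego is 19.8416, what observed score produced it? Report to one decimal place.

T̂ = ρX + (1 − ρ)μ  ⇒  X = (T̂ − (1 − ρ)μ) / ρ
X = (19.8416 − 0.444 × 23.4) / 0.556 = (19.8416 − 10.3896) / 0.556 = 9.4520 / 0.556 = 17.000

17.0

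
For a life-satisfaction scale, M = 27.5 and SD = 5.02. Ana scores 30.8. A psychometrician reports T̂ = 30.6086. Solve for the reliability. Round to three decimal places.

0.942

T̂ = ρX + (1 − ρ)μ  ⇒  T̂ − μ = ρ(X − μ)
ρ = (T̂ − μ)/(X − μ) = (30.6086 − 27.5) / (30.8 − 27.5) = 3.1086 / 3.3 = 0.94200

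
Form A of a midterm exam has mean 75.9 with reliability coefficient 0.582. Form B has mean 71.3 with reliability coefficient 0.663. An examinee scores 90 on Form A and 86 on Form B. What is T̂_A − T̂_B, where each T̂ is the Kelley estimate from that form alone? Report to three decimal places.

3.060

T̂_A = 0.582(90) + 0.418(75.9) = 84.10620
T̂_B = 0.663(86) + 0.337(71.3) = 81.04610
T̂_A − T̂_B = 3.06010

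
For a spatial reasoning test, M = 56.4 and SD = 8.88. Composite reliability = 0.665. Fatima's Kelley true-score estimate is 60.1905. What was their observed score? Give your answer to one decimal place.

T̂ = ρX + (1 − ρ)μ  ⇒  X = (T̂ − (1 − ρ)μ) / ρ
X = (60.1905 − 0.335 × 56.4) / 0.665 = (60.1905 − 18.8940) / 0.665 = 41.2965 / 0.665 = 62.100

62.1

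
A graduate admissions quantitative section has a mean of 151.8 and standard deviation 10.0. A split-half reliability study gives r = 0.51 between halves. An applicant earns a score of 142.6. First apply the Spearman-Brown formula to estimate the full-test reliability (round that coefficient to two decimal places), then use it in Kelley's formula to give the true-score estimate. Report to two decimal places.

Spearman-Brown: ρ = 2r/(1 + r) = 2(0.51)/(1 + 0.51) = 1.020/1.51 = 0.6755 → 0.68
Weight the observed score by reliability and the mean by (1 − reliability): T̂ = 0.68·142.6 + 0.32·151.8 = 96.968 + 48.576 = 145.544.

145.54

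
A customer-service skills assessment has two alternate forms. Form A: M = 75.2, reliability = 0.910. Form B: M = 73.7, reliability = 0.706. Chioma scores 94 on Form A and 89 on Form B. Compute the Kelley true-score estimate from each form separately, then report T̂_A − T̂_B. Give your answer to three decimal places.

7.806

T̂_A = 0.910(94) + 0.090(75.2) = 92.30800
T̂_B = 0.706(89) + 0.294(73.7) = 84.50180
T̂_A − T̂_B = 7.80620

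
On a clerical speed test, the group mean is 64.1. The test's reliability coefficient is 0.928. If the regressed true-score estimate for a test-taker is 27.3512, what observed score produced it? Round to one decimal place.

T̂ = ρX + (1 − ρ)μ  ⇒  X = (T̂ − (1 − ρ)μ) / ρ
X = (27.3512 − 0.072 × 64.1) / 0.928 = (27.3512 − 4.6152) / 0.928 = 22.7360 / 0.928 = 24.500

24.5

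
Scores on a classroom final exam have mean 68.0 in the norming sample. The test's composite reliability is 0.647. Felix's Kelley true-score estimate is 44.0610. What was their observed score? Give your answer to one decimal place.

T̂ = ρX + (1 − ρ)μ  ⇒  X = (T̂ − (1 − ρ)μ) / ρ
X = (44.0610 − 0.353 × 68.0) / 0.647 = (44.0610 − 24.0040) / 0.647 = 20.0570 / 0.647 = 31.000

31.0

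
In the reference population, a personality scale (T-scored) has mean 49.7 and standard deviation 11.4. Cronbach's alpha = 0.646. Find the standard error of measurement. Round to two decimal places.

6.78

SEM = SD · √(1 − ρ) = 11.4 × √0.354 = 11.4 × 0.5950 = 6.783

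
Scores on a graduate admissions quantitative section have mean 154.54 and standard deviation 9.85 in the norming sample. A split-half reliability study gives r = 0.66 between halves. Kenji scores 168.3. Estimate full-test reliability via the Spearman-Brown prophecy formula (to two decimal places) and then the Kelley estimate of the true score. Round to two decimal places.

Spearman-Brown: ρ = 2r/(1 + r) = 2(0.66)/(1 + 0.66) = 1.320/1.66 = 0.7952 → 0.80
T̂ = 0.80(168.3) + 0.20(154.54) = 134.640 + 30.9080 = 165.548 → 165.55

165.55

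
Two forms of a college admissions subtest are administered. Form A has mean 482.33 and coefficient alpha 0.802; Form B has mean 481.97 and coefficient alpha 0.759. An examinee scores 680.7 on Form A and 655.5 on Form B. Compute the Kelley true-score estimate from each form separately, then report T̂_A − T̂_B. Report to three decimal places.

T̂_A = 0.802(680.7) + 0.198(482.33) = 641.42274
T̂_B = 0.759(655.5) + 0.241(481.97) = 613.67927
T̂_A − T̂_B = 27.74347

27.743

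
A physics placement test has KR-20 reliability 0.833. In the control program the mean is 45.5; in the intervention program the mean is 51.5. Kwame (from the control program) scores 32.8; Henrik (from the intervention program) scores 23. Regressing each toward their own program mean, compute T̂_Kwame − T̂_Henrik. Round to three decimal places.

T̂_Kwame = 0.833(32.8) + 0.167(45.5) = 34.92090
T̂_Henrik = 0.833(23) + 0.167(51.5) = 27.75950
Difference = 34.92090 − 27.75950 = 7.16140

7.161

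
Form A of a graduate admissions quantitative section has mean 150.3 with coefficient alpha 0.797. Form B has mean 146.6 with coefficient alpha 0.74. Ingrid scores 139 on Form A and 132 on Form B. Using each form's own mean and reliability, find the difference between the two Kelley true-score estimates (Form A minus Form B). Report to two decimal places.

T̂_A = 0.797(139) + 0.203(150.3) = 141.2939
T̂_B = 0.74(132) + 0.26(146.6) = 135.7960
T̂_A − T̂_B = 5.4979

5.50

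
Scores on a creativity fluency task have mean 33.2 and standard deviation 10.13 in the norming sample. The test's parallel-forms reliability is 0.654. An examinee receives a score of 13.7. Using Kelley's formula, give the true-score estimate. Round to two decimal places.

20.45

T̂ = ρX + (1 − ρ)μ
  = 0.654 × 13.7 + 0.346 × 33.2
  = 8.9598 + 11.4872
  = 20.447
  ≈ 20.45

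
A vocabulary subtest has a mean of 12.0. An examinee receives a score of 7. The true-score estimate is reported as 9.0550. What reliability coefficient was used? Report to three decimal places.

T̂ = ρX + (1 − ρ)μ  ⇒  T̂ − μ = ρ(X − μ)
ρ = (T̂ − μ)/(X − μ) = (9.0550 − 12.0) / (7 − 12.0) = -2.9450 / -5.0 = 0.58900

0.589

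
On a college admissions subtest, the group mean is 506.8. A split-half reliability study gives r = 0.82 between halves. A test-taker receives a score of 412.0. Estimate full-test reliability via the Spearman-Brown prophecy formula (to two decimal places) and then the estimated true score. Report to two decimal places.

421.48

Spearman-Brown: ρ = 2r/(1 + r) = 2(0.82)/(1 + 0.82) = 1.640/1.82 = 0.9011 → 0.90
T̂ = ρX + (1 − ρ)μ
  = 0.90 × 412.0 + 0.10 × 506.8
  = 370.800 + 50.680
  = 421.480
  ≈ 421.48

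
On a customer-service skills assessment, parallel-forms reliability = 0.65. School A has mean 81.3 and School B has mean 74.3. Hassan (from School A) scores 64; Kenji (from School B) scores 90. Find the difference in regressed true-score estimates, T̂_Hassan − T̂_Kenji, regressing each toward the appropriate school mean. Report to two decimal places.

-14.45

T̂_Hassan = 0.65(64) + 0.35(81.3) = 70.0550
T̂_Kenji = 0.65(90) + 0.35(74.3) = 84.5050
Difference = 70.0550 − 84.5050 = -14.4500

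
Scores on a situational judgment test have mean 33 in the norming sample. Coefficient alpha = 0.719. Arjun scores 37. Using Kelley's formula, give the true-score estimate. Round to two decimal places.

T̂ = ρX + (1 − ρ)μ
  = 0.719 × 37 + 0.281 × 33
  = 26.603 + 9.273
  = 35.876
  ≈ 35.88

35.88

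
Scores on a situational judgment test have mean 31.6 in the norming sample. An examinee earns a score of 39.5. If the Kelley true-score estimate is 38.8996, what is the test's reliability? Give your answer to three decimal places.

T̂ = ρX + (1 − ρ)μ  ⇒  T̂ − μ = ρ(X − μ)
ρ = (T̂ − μ)/(X − μ) = (38.8996 − 31.6) / (39.5 − 31.6) = 7.2996 / 7.9 = 0.92400

0.924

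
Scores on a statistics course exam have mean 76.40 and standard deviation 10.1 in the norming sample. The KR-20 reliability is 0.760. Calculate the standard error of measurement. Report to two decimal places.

4.95

SEM = SD · √(1 − ρ) = 10.1 × √0.240 = 10.1 × 0.4899 = 4.948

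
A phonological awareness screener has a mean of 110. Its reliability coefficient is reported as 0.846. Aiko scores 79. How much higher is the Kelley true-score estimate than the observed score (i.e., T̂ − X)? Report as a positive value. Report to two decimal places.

4.77

T̂ = ρX + (1 − ρ)μ
  = 0.846 × 79 + 0.154 × 110
  = 66.834 + 16.940
  = 83.7740
  ≈ 83.774
T̂ − X = 83.774 − 79 = 4.774 → 4.77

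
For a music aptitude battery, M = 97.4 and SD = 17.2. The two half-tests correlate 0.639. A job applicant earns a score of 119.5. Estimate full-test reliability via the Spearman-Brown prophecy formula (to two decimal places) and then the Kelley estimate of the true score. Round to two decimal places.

Spearman-Brown: ρ = 2r/(1 + r) = 2(0.639)/(1 + 0.639) = 1.2780/1.639 = 0.7797 → 0.78
T̂ = 0.78(119.5) + 0.22(97.4) = 93.210 + 21.428 = 114.638 → 114.64

114.64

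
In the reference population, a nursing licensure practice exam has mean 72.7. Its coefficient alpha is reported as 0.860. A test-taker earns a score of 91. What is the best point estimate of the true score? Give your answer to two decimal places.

T̂ = ρX + (1 − ρ)μ
  = 0.860 × 91 + 0.140 × 72.7
  = 78.260 + 10.1780
  = 88.438
  ≈ 88.44

88.44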